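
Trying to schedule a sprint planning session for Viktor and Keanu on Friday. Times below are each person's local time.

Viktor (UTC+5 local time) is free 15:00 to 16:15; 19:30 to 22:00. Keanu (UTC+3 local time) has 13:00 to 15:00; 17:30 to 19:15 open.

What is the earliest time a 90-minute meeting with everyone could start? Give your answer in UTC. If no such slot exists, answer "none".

Viktor in UTC: 10:00-11:15, 14:30-17:00 (subtract 5h to convert from UTC+5).
Keanu in UTC: 10:00-12:00, 14:30-16:15 (subtract 3h to convert from UTC+3).
Viktor ∩ Keanu: 10:00-11:15, 14:30-16:15.
The first common window of at least 90 minutes is 14:30-16:15, so the earliest start is 14:30.

14:30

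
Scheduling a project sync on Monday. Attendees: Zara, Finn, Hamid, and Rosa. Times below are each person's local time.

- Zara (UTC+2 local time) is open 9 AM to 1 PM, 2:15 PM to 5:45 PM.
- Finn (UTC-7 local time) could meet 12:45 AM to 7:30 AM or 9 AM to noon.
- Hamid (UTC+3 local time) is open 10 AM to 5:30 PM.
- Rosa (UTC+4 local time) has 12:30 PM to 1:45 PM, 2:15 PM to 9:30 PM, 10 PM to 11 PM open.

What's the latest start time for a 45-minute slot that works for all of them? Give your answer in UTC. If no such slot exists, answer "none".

Zara in UTC: 07:00-11:00, 12:15-15:45 (subtract 2h to convert from UTC+2).
Finn in UTC: 07:45-14:30, 16:00-19:00 (add 7h to convert from UTC-7).
Hamid in UTC: 07:00-14:30 (subtract 3h to convert from UTC+3).
Rosa in UTC: 08:30-09:45, 10:15-17:30, 18:00-19:00 (subtract 4h to convert from UTC+4).
Zara ∩ Finn: 07:45-11:00, 12:15-14:30.
Zara ∩ Finn ∩ Hamid: 07:45-11:00, 12:15-14:30.
Zara ∩ Finn ∩ Hamid ∩ Rosa: 08:30-09:45, 10:15-11:00, 12:15-14:30.
The last common window of at least 45 minutes is 12:15-14:30; a 45-minute meeting can start as late as 13:45 and still end by 14:30.

13:45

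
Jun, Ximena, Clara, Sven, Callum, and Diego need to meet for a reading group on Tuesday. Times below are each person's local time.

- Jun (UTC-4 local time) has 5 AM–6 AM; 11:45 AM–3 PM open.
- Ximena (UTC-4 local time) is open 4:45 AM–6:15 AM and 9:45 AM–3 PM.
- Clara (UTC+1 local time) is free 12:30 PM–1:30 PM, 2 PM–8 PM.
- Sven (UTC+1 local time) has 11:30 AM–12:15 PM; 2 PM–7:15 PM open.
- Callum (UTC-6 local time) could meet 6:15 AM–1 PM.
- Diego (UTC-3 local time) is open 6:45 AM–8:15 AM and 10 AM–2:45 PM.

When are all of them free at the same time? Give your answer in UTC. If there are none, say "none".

Jun in UTC: 09:00-10:00, 15:45-19:00 (add 4h to convert from UTC-4).
Ximena in UTC: 08:45-10:15, 13:45-19:00 (add 4h to convert from UTC-4).
Clara in UTC: 11:30-12:30, 13:00-19:00 (subtract 1h to convert from UTC+1).
Sven in UTC: 10:30-11:15, 13:00-18:15 (subtract 1h to convert from UTC+1).
Callum in UTC: 12:15-19:00 (add 6h to convert from UTC-6).
Diego in UTC: 09:45-11:15, 13:00-17:45 (add 3h to convert from UTC-3).
Jun ∩ Ximena: 09:00-10:00, 15:45-19:00.
Jun ∩ Ximena ∩ Clara: 15:45-19:00.
Jun ∩ Ximena ∩ Clara ∩ Sven: 15:45-18:15.
Jun ∩ Ximena ∩ Clara ∩ Sven ∩ Callum: 15:45-18:15.
Jun ∩ Ximena ∩ Clara ∩ Sven ∩ Callum ∩ Diego: 15:45-17:45.

15:45-17:45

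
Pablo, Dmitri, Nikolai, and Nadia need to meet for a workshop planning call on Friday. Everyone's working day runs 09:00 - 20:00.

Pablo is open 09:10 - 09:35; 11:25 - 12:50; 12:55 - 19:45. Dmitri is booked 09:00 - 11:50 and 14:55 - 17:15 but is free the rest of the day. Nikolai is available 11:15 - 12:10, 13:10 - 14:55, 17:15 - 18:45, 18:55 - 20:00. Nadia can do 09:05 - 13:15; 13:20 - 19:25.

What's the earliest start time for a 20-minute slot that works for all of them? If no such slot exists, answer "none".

Pablo free: 09:10-09:35, 11:25-12:50, 12:55-19:45.
Dmitri free: 11:50-14:55, 17:15-20:00 (invert busy blocks within the working day).
Nikolai free: 11:15-12:10, 13:10-14:55, 17:15-18:45, 18:55-20:00.
Nadia free: 09:05-13:15, 13:20-19:25.
Pablo ∩ Dmitri: 11:50-12:50, 12:55-14:55, 17:15-19:45.
Pablo ∩ Dmitri ∩ Nikolai: 11:50-12:10, 13:10-14:55, 17:15-18:45, 18:55-19:45.
Pablo ∩ Dmitri ∩ Nikolai ∩ Nadia: 11:50-12:10, 13:10-13:15, 13:20-14:55, 17:15-18:45, 18:55-19:25.
The first common window of at least 20 minutes is 11:50-12:10, so the earliest start is 11:50.

11:50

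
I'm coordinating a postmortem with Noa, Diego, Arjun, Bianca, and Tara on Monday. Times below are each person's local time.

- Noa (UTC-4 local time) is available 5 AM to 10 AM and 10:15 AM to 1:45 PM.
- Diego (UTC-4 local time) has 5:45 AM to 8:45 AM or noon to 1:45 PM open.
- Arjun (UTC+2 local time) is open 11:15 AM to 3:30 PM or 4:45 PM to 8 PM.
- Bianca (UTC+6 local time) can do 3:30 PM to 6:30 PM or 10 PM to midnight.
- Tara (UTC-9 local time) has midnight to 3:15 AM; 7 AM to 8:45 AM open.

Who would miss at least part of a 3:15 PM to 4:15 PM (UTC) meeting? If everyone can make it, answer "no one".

Noa in UTC: 09:00-14:00, 14:15-17:45 (add 4h to convert from UTC-4).
Diego in UTC: 09:45-12:45, 16:00-17:45 (add 4h to convert from UTC-4).
Arjun in UTC: 09:15-13:30, 14:45-18:00 (subtract 2h to convert from UTC+2).
Bianca in UTC: 09:30-12:30, 16:00-18:00 (subtract 6h to convert from UTC+6).
Tara in UTC: 09:00-12:15, 16:00-17:45 (add 9h to convert from UTC-9).
Noa: free for 15:15-16:15. Diego: not fully free for 15:15-16:15. Arjun: free for 15:15-16:15. Bianca: not fully free for 15:15-16:15. Tara: not fully free for 15:15-16:15.

Bianca, Diego, Tara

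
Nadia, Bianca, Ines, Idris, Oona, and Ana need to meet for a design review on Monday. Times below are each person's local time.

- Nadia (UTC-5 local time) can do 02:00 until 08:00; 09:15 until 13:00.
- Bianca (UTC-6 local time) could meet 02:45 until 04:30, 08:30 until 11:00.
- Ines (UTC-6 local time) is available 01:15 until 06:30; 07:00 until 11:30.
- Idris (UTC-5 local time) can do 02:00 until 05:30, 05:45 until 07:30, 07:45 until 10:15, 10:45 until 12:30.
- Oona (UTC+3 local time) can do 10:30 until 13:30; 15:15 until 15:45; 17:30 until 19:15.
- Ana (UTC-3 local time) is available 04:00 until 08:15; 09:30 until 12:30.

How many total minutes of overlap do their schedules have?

Nadia in UTC: 07:00-13:00, 14:15-18:00 (add 5h to convert from UTC-5).
Bianca in UTC: 08:45-10:30, 14:30-17:00 (add 6h to convert from UTC-6).
Ines in UTC: 07:15-12:30, 13:00-17:30 (add 6h to convert from UTC-6).
Idris in UTC: 07:00-10:30, 10:45-12:30, 12:45-15:15, 15:45-17:30 (add 5h to convert from UTC-5).
Oona in UTC: 07:30-10:30, 12:15-12:45, 14:30-16:15 (subtract 3h to convert from UTC+3).
Ana in UTC: 07:00-11:15, 12:30-15:30 (add 3h to convert from UTC-3).
Nadia ∩ Bianca: 08:45-10:30, 14:30-17:00.
Nadia ∩ Bianca ∩ Ines: 08:45-10:30, 14:30-17:00.
Nadia ∩ Bianca ∩ Ines ∩ Idris: 08:45-10:30, 14:30-15:15, 15:45-17:00.
Nadia ∩ Bianca ∩ Ines ∩ Idris ∩ Oona: 08:45-10:30, 14:30-15:15, 15:45-16:15.
Nadia ∩ Bianca ∩ Ines ∩ Idris ∩ Oona ∩ Ana: 08:45-10:30, 14:30-15:15.
Summing the common windows: 105 + 45 = 150 minutes.

150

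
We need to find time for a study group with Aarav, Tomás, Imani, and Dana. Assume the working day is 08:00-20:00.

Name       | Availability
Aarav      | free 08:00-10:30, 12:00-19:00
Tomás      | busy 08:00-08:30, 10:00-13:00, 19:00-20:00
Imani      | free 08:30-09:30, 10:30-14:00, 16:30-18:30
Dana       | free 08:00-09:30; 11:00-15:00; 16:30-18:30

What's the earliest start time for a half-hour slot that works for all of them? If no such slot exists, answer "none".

08:30

Aarav free: 08:00-10:30, 12:00-19:00.
Tomás free: 08:30-10:00, 13:00-19:00 (invert busy blocks within the working day).
Imani free: 08:30-09:30, 10:30-14:00, 16:30-18:30.
Dana free: 08:00-09:30, 11:00-15:00, 16:30-18:30.
Aarav ∩ Tomás: 08:30-10:00, 13:00-19:00.
Aarav ∩ Tomás ∩ Imani: 08:30-09:30, 13:00-14:00, 16:30-18:30.
Aarav ∩ Tomás ∩ Imani ∩ Dana: 08:30-09:30, 13:00-14:00, 16:30-18:30.
The first common window of at least 30 minutes is 08:30-09:30, so the earliest start is 08:30.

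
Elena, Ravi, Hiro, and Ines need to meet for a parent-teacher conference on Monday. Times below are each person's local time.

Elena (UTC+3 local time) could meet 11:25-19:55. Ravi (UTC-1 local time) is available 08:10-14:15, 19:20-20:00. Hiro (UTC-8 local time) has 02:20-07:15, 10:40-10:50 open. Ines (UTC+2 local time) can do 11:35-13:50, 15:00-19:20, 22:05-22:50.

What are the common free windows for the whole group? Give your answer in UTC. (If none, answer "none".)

10:20-11:50, 13:00-15:15

Elena in UTC: 08:25-16:55 (subtract 3h to convert from UTC+3).
Ravi in UTC: 09:10-15:15, 20:20-21:00 (add 1h to convert from UTC-1).
Hiro in UTC: 10:20-15:15, 18:40-18:50 (add 8h to convert from UTC-8).
Ines in UTC: 09:35-11:50, 13:00-17:20, 20:05-20:50 (subtract 2h to convert from UTC+2).
Elena ∩ Ravi: 09:10-15:15.
Elena ∩ Ravi ∩ Hiro: 10:20-15:15.
Elena ∩ Ravi ∩ Hiro ∩ Ines: 10:20-11:50, 13:00-15:15.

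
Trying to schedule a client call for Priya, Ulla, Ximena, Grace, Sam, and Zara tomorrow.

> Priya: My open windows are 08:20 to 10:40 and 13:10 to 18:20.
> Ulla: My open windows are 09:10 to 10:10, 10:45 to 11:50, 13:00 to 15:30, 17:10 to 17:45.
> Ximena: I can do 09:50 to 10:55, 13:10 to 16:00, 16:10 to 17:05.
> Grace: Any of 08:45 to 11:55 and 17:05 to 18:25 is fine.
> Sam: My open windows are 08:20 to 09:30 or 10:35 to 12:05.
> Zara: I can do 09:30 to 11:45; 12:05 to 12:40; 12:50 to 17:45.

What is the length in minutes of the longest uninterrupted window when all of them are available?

Priya ∩ Ulla: 09:10-10:10, 13:10-15:30, 17:10-17:45.
Priya ∩ Ulla ∩ Ximena: 09:50-10:10, 13:10-15:30.
Priya ∩ Ulla ∩ Ximena ∩ Grace: 09:50-10:10.
Priya ∩ Ulla ∩ Ximena ∩ Grace ∩ Sam: ∅.
Priya ∩ Ulla ∩ Ximena ∩ Grace ∩ Sam ∩ Zara: ∅.
There is no time when everyone is free.
No common window exists, so the longest block is 0 minutes.

0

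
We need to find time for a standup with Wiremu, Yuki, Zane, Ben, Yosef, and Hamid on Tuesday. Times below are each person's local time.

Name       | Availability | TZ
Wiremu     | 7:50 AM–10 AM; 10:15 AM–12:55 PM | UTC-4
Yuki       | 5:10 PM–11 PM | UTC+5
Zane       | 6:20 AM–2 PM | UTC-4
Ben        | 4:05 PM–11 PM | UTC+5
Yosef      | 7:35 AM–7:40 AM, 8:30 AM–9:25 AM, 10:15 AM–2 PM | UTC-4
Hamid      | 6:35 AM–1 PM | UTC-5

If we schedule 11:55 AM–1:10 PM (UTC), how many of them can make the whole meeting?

Wiremu in UTC: 11:50-14:00, 14:15-16:55 (add 4h to convert from UTC-4).
Yuki in UTC: 12:10-18:00 (subtract 5h to convert from UTC+5).
Zane in UTC: 10:20-18:00 (add 4h to convert from UTC-4).
Ben in UTC: 11:05-18:00 (subtract 5h to convert from UTC+5).
Yosef in UTC: 11:35-11:40, 12:30-13:25, 14:15-18:00 (add 4h to convert from UTC-4).
Hamid in UTC: 11:35-18:00 (add 5h to convert from UTC-5).
Wiremu, Zane, Ben, and Hamid can make the full 11:55-13:10 slot — that's 4.

4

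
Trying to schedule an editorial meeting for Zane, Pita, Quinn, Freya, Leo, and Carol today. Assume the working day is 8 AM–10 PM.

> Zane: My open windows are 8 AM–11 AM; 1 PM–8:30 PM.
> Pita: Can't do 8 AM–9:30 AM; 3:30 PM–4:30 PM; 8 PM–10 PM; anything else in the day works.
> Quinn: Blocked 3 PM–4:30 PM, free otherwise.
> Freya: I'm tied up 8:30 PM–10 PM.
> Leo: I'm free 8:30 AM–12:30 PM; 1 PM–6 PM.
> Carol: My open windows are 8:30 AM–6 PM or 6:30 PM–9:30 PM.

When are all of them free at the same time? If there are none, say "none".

09:30-11:00, 13:00-15:00, 16:30-18:00

Zane free: 08:00-11:00, 13:00-20:30.
Pita free: 09:30-15:30, 16:30-20:00 (invert busy blocks within the working day).
Quinn free: 08:00-15:00, 16:30-22:00 (invert busy blocks within the working day).
Freya free: 08:00-20:30 (invert busy blocks within the working day).
Leo free: 08:30-12:30, 13:00-18:00.
Carol free: 08:30-18:00, 18:30-21:30.
Zane ∩ Pita: 09:30-11:00, 13:00-15:30, 16:30-20:00.
Zane ∩ Pita ∩ Quinn: 09:30-11:00, 13:00-15:00, 16:30-20:00.
Zane ∩ Pita ∩ Quinn ∩ Freya: 09:30-11:00, 13:00-15:00, 16:30-20:00.
Zane ∩ Pita ∩ Quinn ∩ Freya ∩ Leo: 09:30-11:00, 13:00-15:00, 16:30-18:00.
Zane ∩ Pita ∩ Quinn ∩ Freya ∩ Leo ∩ Carol: 09:30-11:00, 13:00-15:00, 16:30-18:00.
Those are the intersection windows.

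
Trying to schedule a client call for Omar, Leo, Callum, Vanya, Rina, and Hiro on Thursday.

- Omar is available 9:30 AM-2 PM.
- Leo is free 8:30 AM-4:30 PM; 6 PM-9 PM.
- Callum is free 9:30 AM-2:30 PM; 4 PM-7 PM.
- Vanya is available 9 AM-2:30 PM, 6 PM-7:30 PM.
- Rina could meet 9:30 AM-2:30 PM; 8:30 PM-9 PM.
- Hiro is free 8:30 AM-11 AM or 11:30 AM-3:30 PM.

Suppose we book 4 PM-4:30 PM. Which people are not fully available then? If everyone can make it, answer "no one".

Omar: not fully free for 16:00-16:30. Leo: free for 16:00-16:30. Callum: free for 16:00-16:30. Vanya: not fully free for 16:00-16:30. Rina: not fully free for 16:00-16:30. Hiro: not fully free for 16:00-16:30.

Hiro, Omar, Rina, Vanya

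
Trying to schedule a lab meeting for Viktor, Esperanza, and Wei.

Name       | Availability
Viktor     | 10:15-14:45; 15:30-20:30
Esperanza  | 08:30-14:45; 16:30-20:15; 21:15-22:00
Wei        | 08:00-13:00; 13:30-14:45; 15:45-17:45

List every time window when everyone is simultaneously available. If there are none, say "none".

Viktor ∩ Esperanza: 10:15-14:45, 16:30-20:15.
Viktor ∩ Esperanza ∩ Wei: 10:15-13:00, 13:30-14:45, 16:30-17:45.
So the common availability across everyone is 10:15-13:00, 13:30-14:45, 16:30-17:45.

10:15-13:00, 13:30-14:45, 16:30-17:45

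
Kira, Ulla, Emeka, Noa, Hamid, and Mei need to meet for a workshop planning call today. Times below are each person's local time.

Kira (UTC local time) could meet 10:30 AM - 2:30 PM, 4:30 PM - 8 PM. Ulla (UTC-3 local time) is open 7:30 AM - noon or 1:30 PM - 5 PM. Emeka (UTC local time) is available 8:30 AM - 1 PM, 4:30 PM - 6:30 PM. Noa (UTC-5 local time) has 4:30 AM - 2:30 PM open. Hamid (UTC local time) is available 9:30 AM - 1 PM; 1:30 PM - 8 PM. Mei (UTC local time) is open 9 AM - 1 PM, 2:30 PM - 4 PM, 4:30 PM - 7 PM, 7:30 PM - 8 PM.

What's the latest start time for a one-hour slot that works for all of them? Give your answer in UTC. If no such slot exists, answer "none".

Kira in UTC: 10:30-14:30, 16:30-20:00.
Ulla in UTC: 10:30-15:00, 16:30-20:00 (add 3h to convert from UTC-3).
Emeka in UTC: 08:30-13:00, 16:30-18:30.
Noa in UTC: 09:30-19:30 (add 5h to convert from UTC-5).
Hamid in UTC: 09:30-13:00, 13:30-20:00.
Mei in UTC: 09:00-13:00, 14:30-16:00, 16:30-19:00, 19:30-20:00.
Kira ∩ Ulla: 10:30-14:30, 16:30-20:00.
Kira ∩ Ulla ∩ Emeka: 10:30-13:00, 16:30-18:30.
Kira ∩ Ulla ∩ Emeka ∩ Noa: 10:30-13:00, 16:30-18:30.
Kira ∩ Ulla ∩ Emeka ∩ Noa ∩ Hamid: 10:30-13:00, 16:30-18:30.
Kira ∩ Ulla ∩ Emeka ∩ Noa ∩ Hamid ∩ Mei: 10:30-13:00, 16:30-18:30.
Those are the intersection windows.
The last common window of at least 60 minutes is 16:30-18:30; a 60-minute meeting can start as late as 17:30 and still end by 18:30.

17:30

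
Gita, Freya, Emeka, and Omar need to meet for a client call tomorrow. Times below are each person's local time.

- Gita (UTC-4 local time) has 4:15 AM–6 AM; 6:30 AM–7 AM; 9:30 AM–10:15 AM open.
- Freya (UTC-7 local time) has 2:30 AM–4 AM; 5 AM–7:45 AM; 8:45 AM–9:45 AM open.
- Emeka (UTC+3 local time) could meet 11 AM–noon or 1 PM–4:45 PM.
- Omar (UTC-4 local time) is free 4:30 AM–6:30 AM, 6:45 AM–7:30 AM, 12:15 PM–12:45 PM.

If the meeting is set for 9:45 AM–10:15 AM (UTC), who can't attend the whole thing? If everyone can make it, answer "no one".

Gita in UTC: 08:15-10:00, 10:30-11:00, 13:30-14:15 (add 4h to convert from UTC-4).
Freya in UTC: 09:30-11:00, 12:00-14:45, 15:45-16:45 (add 7h to convert from UTC-7).
Emeka in UTC: 08:00-09:00, 10:00-13:45 (subtract 3h to convert from UTC+3).
Omar in UTC: 08:30-10:30, 10:45-11:30, 16:15-16:45 (add 4h to convert from UTC-4).
Gita: not fully free for 09:45-10:15. Freya: free for 09:45-10:15. Emeka: not fully free for 09:45-10:15. Omar: free for 09:45-10:15.

Emeka, Gita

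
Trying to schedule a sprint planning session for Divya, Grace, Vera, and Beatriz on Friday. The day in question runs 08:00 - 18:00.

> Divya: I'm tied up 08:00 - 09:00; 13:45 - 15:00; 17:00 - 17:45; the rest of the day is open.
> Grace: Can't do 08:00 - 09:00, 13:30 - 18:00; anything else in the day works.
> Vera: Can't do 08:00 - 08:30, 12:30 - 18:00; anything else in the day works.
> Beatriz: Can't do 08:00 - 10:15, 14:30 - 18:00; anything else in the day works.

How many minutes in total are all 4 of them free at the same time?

Divya free: 09:00-13:45, 15:00-17:00, 17:45-18:00 (invert busy blocks within the working day).
Grace free: 09:00-13:30 (invert busy blocks within the working day).
Vera free: 08:30-12:30 (invert busy blocks within the working day).
Beatriz free: 10:15-14:30 (invert busy blocks within the working day).
Divya ∩ Grace: 09:00-13:30.
Divya ∩ Grace ∩ Vera: 09:00-12:30.
Divya ∩ Grace ∩ Vera ∩ Beatriz: 10:15-12:30.
That's a single block of 135 minutes.

135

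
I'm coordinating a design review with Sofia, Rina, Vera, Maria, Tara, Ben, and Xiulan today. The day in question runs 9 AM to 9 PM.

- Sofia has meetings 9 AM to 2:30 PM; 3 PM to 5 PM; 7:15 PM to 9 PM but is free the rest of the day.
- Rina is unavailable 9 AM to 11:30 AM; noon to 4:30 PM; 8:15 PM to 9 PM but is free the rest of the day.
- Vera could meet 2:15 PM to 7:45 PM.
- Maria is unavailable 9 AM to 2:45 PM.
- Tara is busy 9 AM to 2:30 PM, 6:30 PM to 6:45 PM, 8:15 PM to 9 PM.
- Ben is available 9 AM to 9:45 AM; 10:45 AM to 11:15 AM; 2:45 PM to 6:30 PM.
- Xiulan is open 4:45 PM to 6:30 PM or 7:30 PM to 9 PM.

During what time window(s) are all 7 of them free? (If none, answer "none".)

Sofia free: 14:30-15:00, 17:00-19:15 (invert busy blocks within the working day).
Rina free: 11:30-12:00, 16:30-20:15 (invert busy blocks within the working day).
Vera free: 14:15-19:45.
Maria free: 14:45-21:00 (invert busy blocks within the working day).
Tara free: 14:30-18:30, 18:45-20:15 (invert busy blocks within the working day).
Ben free: 09:00-09:45, 10:45-11:15, 14:45-18:30.
Xiulan free: 16:45-18:30, 19:30-21:00.
Sofia ∩ Rina: 17:00-19:15.
Sofia ∩ Rina ∩ Vera: 17:00-19:15.
Sofia ∩ Rina ∩ Vera ∩ Maria: 17:00-19:15.
Sofia ∩ Rina ∩ Vera ∩ Maria ∩ Tara: 17:00-18:30, 18:45-19:15.
Sofia ∩ Rina ∩ Vera ∩ Maria ∩ Tara ∩ Ben: 17:00-18:30.
Sofia ∩ Rina ∩ Vera ∩ Maria ∩ Tara ∩ Ben ∩ Xiulan: 17:00-18:30.

17:00-18:30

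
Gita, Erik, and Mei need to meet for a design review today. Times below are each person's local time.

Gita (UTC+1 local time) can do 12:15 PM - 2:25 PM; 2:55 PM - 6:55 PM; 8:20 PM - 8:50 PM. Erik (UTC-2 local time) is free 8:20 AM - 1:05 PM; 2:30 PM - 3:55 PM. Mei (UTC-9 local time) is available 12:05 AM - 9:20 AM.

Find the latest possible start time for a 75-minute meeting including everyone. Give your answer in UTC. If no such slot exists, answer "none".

Gita in UTC: 11:15-13:25, 13:55-17:55, 19:20-19:50 (subtract 1h to convert from UTC+1).
Erik in UTC: 10:20-15:05, 16:30-17:55 (add 2h to convert from UTC-2).
Mei in UTC: 09:05-18:20 (add 9h to convert from UTC-9).
Gita ∩ Erik: 11:15-13:25, 13:55-15:05, 16:30-17:55.
Gita ∩ Erik ∩ Mei: 11:15-13:25, 13:55-15:05, 16:30-17:55.
The last common window of at least 75 minutes is 16:30-17:55; a 75-minute meeting can start as late as 16:40 and still end by 17:55.

16:40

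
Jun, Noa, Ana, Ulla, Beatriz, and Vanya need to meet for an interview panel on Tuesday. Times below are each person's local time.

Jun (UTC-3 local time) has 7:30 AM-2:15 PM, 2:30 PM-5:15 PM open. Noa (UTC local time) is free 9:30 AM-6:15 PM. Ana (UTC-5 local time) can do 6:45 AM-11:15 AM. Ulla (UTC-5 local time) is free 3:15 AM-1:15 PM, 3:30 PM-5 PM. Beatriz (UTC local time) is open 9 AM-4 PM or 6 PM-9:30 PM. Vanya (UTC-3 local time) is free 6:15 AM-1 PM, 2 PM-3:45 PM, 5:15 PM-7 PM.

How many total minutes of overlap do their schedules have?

Jun in UTC: 10:30-17:15, 17:30-20:15 (add 3h to convert from UTC-3).
Noa in UTC: 09:30-18:15.
Ana in UTC: 11:45-16:15 (add 5h to convert from UTC-5).
Ulla in UTC: 08:15-18:15, 20:30-22:00 (add 5h to convert from UTC-5).
Beatriz in UTC: 09:00-16:00, 18:00-21:30.
Vanya in UTC: 09:15-16:00, 17:00-18:45, 20:15-22:00 (add 3h to convert from UTC-3).
Jun ∩ Noa: 10:30-17:15, 17:30-18:15.
Jun ∩ Noa ∩ Ana: 11:45-16:15.
Jun ∩ Noa ∩ Ana ∩ Ulla: 11:45-16:15.
Jun ∩ Noa ∩ Ana ∩ Ulla ∩ Beatriz: 11:45-16:00.
Jun ∩ Noa ∩ Ana ∩ Ulla ∩ Beatriz ∩ Vanya: 11:45-16:00.
Those are the intersection windows.
That's a single block of 255 minutes.

255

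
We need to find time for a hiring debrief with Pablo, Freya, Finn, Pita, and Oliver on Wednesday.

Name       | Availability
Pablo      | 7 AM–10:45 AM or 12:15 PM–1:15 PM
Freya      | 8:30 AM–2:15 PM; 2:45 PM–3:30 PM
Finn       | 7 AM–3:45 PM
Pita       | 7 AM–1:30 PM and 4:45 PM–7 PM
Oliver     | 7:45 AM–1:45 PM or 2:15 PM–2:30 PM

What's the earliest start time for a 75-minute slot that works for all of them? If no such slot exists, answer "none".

08:30

Pablo ∩ Freya: 08:30-10:45, 12:15-13:15.
Pablo ∩ Freya ∩ Finn: 08:30-10:45, 12:15-13:15.
Pablo ∩ Freya ∩ Finn ∩ Pita: 08:30-10:45, 12:15-13:15.
Pablo ∩ Freya ∩ Finn ∩ Pita ∩ Oliver: 08:30-10:45, 12:15-13:15.
So the common availability across everyone is 08:30-10:45, 12:15-13:15.
The first common window of at least 75 minutes is 08:30-10:45, so the earliest start is 08:30.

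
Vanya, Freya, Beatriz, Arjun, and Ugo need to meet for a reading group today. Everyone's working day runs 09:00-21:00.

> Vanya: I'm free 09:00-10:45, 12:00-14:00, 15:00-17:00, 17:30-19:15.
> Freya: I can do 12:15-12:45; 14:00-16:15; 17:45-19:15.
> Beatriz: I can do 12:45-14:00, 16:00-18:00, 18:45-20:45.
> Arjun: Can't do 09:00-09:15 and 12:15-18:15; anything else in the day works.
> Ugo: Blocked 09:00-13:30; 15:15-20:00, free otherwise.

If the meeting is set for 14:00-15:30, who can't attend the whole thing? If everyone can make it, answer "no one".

Arjun, Beatriz, Ugo, Vanya

Vanya free: 09:00-10:45, 12:00-14:00, 15:00-17:00, 17:30-19:15.
Freya free: 12:15-12:45, 14:00-16:15, 17:45-19:15.
Beatriz free: 12:45-14:00, 16:00-18:00, 18:45-20:45.
Arjun free: 09:15-12:15, 18:15-21:00 (invert busy blocks within the working day).
Ugo free: 13:30-15:15, 20:00-21:00 (invert busy blocks within the working day).
Vanya: not fully free for 14:00-15:30. Freya: free for 14:00-15:30. Beatriz: not fully free for 14:00-15:30. Arjun: not fully free for 14:00-15:30. Ugo: not fully free for 14:00-15:30.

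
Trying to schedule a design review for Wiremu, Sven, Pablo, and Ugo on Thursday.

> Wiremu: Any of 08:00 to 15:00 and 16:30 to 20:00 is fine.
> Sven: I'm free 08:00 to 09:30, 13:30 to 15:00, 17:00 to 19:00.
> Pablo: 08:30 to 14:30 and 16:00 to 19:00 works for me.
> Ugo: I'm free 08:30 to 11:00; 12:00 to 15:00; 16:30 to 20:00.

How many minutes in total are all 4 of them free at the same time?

240

Wiremu ∩ Sven: 08:00-09:30, 13:30-15:00, 17:00-19:00.
Wiremu ∩ Sven ∩ Pablo: 08:30-09:30, 13:30-14:30, 17:00-19:00.
Wiremu ∩ Sven ∩ Pablo ∩ Ugo: 08:30-09:30, 13:30-14:30, 17:00-19:00.
Summing the common windows: 60 + 60 + 120 = 240 minutes.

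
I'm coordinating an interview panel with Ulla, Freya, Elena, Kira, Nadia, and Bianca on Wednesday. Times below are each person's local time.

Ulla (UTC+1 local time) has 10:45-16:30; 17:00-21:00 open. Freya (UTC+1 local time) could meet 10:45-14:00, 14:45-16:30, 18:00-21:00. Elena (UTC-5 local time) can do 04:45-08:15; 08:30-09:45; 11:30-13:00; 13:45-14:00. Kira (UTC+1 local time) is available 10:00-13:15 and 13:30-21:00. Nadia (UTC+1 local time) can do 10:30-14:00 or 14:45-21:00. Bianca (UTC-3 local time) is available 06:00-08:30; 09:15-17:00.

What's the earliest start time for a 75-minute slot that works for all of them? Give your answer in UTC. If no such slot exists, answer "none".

09:45

Ulla in UTC: 09:45-15:30, 16:00-20:00 (subtract 1h to convert from UTC+1).
Freya in UTC: 09:45-13:00, 13:45-15:30, 17:00-20:00 (subtract 1h to convert from UTC+1).
Elena in UTC: 09:45-13:15, 13:30-14:45, 16:30-18:00, 18:45-19:00 (add 5h to convert from UTC-5).
Kira in UTC: 09:00-12:15, 12:30-20:00 (subtract 1h to convert from UTC+1).
Nadia in UTC: 09:30-13:00, 13:45-20:00 (subtract 1h to convert from UTC+1).
Bianca in UTC: 09:00-11:30, 12:15-20:00 (add 3h to convert from UTC-3).
Ulla ∩ Freya: 09:45-13:00, 13:45-15:30, 17:00-20:00.
Ulla ∩ Freya ∩ Elena: 09:45-13:00, 13:45-14:45, 17:00-18:00, 18:45-19:00.
Ulla ∩ Freya ∩ Elena ∩ Kira: 09:45-12:15, 12:30-13:00, 13:45-14:45, 17:00-18:00, 18:45-19:00.
Ulla ∩ Freya ∩ Elena ∩ Kira ∩ Nadia: 09:45-12:15, 12:30-13:00, 13:45-14:45, 17:00-18:00, 18:45-19:00.
Ulla ∩ Freya ∩ Elena ∩ Kira ∩ Nadia ∩ Bianca: 09:45-11:30, 12:30-13:00, 13:45-14:45, 17:00-18:00, 18:45-19:00.
The first common window of at least 75 minutes is 09:45-11:30, so the earliest start is 09:45.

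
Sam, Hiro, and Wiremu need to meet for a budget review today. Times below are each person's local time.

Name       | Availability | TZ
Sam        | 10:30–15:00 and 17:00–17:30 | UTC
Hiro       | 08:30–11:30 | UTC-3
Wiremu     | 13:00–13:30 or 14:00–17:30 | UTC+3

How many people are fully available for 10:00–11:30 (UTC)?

Sam in UTC: 10:30-15:00, 17:00-17:30.
Hiro in UTC: 11:30-14:30 (add 3h to convert from UTC-3).
Wiremu in UTC: 10:00-10:30, 11:00-14:30 (subtract 3h to convert from UTC+3).
nobody can make the full 10:00-11:30 slot — that's 0.

0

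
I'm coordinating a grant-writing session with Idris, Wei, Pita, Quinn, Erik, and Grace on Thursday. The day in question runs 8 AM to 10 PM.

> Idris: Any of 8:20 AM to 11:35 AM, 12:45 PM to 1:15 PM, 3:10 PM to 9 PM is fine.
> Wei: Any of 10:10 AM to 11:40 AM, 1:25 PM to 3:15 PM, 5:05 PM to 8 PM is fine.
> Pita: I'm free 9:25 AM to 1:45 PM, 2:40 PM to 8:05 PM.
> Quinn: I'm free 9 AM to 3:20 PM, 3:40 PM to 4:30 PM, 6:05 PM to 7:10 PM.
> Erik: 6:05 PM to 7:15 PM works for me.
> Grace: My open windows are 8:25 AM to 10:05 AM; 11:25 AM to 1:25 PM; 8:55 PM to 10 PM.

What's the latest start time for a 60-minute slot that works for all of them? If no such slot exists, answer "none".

Idris ∩ Wei: 10:10-11:35, 15:10-15:15, 17:05-20:00.
Idris ∩ Wei ∩ Pita: 10:10-11:35, 15:10-15:15, 17:05-20:00.
Idris ∩ Wei ∩ Pita ∩ Quinn: 10:10-11:35, 15:10-15:15, 18:05-19:10.
Idris ∩ Wei ∩ Pita ∩ Quinn ∩ Erik: 18:05-19:10.
Idris ∩ Wei ∩ Pita ∩ Quinn ∩ Erik ∩ Grace: ∅.
There is no time when everyone is free.
No common window is at least 60 minutes long.

none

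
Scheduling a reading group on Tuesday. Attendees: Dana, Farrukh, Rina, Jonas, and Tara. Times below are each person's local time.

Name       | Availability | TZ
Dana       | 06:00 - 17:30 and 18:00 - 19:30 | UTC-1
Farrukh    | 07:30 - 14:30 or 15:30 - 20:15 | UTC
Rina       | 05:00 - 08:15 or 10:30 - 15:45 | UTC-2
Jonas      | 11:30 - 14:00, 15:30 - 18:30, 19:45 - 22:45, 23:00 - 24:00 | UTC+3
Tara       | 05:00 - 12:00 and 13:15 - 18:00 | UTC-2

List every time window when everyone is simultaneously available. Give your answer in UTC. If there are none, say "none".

Dana in UTC: 07:00-18:30, 19:00-20:30 (add 1h to convert from UTC-1).
Farrukh in UTC: 07:30-14:30, 15:30-20:15.
Rina in UTC: 07:00-10:15, 12:30-17:45 (add 2h to convert from UTC-2).
Jonas in UTC: 08:30-11:00, 12:30-15:30, 16:45-19:45, 20:00-21:00 (subtract 3h to convert from UTC+3).
Tara in UTC: 07:00-14:00, 15:15-20:00 (add 2h to convert from UTC-2).
Dana ∩ Farrukh: 07:30-14:30, 15:30-18:30, 19:00-20:15.
Dana ∩ Farrukh ∩ Rina: 07:30-10:15, 12:30-14:30, 15:30-17:45.
Dana ∩ Farrukh ∩ Rina ∩ Jonas: 08:30-10:15, 12:30-14:30, 16:45-17:45.
Dana ∩ Farrukh ∩ Rina ∩ Jonas ∩ Tara: 08:30-10:15, 12:30-14:00, 16:45-17:45.
Those are the intersection windows.

08:30-10:15, 12:30-14:00, 16:45-17:45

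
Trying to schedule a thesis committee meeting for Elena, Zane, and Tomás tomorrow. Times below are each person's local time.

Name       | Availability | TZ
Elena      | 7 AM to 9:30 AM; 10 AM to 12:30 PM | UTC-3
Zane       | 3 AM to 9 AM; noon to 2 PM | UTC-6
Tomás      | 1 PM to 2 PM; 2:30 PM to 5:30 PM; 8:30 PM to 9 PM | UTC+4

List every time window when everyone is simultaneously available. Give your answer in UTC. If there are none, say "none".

Elena in UTC: 10:00-12:30, 13:00-15:30 (add 3h to convert from UTC-3).
Zane in UTC: 09:00-15:00, 18:00-20:00 (add 6h to convert from UTC-6).
Tomás in UTC: 09:00-10:00, 10:30-13:30, 16:30-17:00 (subtract 4h to convert from UTC+4).
Elena ∩ Zane: 10:00-12:30, 13:00-15:00.
Elena ∩ Zane ∩ Tomás: 10:30-12:30, 13:00-13:30.

10:30-12:30, 13:00-13:30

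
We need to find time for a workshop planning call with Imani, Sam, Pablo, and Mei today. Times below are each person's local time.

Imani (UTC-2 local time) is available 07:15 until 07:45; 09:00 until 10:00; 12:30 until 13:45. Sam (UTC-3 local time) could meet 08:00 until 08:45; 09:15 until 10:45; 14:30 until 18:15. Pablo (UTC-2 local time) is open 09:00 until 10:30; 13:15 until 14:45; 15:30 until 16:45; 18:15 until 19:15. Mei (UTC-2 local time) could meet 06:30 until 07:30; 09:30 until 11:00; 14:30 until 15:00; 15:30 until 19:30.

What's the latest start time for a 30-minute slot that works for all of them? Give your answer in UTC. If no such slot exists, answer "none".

Imani in UTC: 09:15-09:45, 11:00-12:00, 14:30-15:45 (add 2h to convert from UTC-2).
Sam in UTC: 11:00-11:45, 12:15-13:45, 17:30-21:15 (add 3h to convert from UTC-3).
Pablo in UTC: 11:00-12:30, 15:15-16:45, 17:30-18:45, 20:15-21:15 (add 2h to convert from UTC-2).
Mei in UTC: 08:30-09:30, 11:30-13:00, 16:30-17:00, 17:30-21:30 (add 2h to convert from UTC-2).
Imani ∩ Sam: 11:00-11:45.
Imani ∩ Sam ∩ Pablo: 11:00-11:45.
Imani ∩ Sam ∩ Pablo ∩ Mei: 11:30-11:45.
So the common availability across everyone is 11:30-11:45.
No common window is at least 30 minutes long.

none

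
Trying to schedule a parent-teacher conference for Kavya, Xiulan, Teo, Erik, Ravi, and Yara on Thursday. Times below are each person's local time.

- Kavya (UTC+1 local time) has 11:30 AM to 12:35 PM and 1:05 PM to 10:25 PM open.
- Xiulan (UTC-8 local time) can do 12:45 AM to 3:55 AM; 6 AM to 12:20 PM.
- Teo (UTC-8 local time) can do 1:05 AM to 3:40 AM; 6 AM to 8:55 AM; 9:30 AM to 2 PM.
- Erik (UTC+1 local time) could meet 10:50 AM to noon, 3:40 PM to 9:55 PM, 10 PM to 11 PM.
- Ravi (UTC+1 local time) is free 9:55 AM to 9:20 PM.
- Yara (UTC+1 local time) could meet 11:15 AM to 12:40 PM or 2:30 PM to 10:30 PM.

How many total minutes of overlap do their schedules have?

Kavya in UTC: 10:30-11:35, 12:05-21:25 (subtract 1h to convert from UTC+1).
Xiulan in UTC: 08:45-11:55, 14:00-20:20 (add 8h to convert from UTC-8).
Teo in UTC: 09:05-11:40, 14:00-16:55, 17:30-22:00 (add 8h to convert from UTC-8).
Erik in UTC: 09:50-11:00, 14:40-20:55, 21:00-22:00 (subtract 1h to convert from UTC+1).
Ravi in UTC: 08:55-20:20 (subtract 1h to convert from UTC+1).
Yara in UTC: 10:15-11:40, 13:30-21:30 (subtract 1h to convert from UTC+1).
Kavya ∩ Xiulan: 10:30-11:35, 14:00-20:20.
Kavya ∩ Xiulan ∩ Teo: 10:30-11:35, 14:00-16:55, 17:30-20:20.
Kavya ∩ Xiulan ∩ Teo ∩ Erik: 10:30-11:00, 14:40-16:55, 17:30-20:20.
Kavya ∩ Xiulan ∩ Teo ∩ Erik ∩ Ravi: 10:30-11:00, 14:40-16:55, 17:30-20:20.
Kavya ∩ Xiulan ∩ Teo ∩ Erik ∩ Ravi ∩ Yara: 10:30-11:00, 14:40-16:55, 17:30-20:20.
Summing the common windows: 30 + 135 + 170 = 335 minutes.

335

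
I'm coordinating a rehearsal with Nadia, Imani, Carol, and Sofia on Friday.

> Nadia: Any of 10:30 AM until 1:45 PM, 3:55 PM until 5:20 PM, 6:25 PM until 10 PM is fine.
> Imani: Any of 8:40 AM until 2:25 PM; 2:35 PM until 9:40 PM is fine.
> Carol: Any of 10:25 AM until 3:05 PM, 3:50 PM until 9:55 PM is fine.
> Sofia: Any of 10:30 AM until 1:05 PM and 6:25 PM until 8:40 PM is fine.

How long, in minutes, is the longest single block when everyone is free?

155

Nadia ∩ Imani: 10:30-13:45, 15:55-17:20, 18:25-21:40.
Nadia ∩ Imani ∩ Carol: 10:30-13:45, 15:55-17:20, 18:25-21:40.
Nadia ∩ Imani ∩ Carol ∩ Sofia: 10:30-13:05, 18:25-20:40.
So the common availability across everyone is 10:30-13:05, 18:25-20:40.
The longest is 10:30-13:05 at 155 minutes.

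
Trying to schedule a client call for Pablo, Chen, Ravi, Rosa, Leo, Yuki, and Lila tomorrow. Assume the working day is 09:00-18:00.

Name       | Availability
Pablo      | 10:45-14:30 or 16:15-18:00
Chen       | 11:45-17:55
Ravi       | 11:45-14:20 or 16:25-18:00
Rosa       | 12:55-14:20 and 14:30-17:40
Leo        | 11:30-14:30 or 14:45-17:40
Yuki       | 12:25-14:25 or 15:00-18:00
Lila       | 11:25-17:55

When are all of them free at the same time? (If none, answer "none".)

Pablo ∩ Chen: 11:45-14:30, 16:15-17:55.
Pablo ∩ Chen ∩ Ravi: 11:45-14:20, 16:25-17:55.
Pablo ∩ Chen ∩ Ravi ∩ Rosa: 12:55-14:20, 16:25-17:40.
Pablo ∩ Chen ∩ Ravi ∩ Rosa ∩ Leo: 12:55-14:20, 16:25-17:40.
Pablo ∩ Chen ∩ Ravi ∩ Rosa ∩ Leo ∩ Yuki: 12:55-14:20, 16:25-17:40.
Pablo ∩ Chen ∩ Ravi ∩ Rosa ∩ Leo ∩ Yuki ∩ Lila: 12:55-14:20, 16:25-17:40.

12:55-14:20, 16:25-17:40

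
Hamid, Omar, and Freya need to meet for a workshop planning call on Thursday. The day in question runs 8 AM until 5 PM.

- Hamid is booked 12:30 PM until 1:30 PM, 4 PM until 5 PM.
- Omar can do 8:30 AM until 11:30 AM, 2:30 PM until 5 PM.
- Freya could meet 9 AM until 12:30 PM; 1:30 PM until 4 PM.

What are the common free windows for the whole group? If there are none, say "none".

Hamid free: 08:00-12:30, 13:30-16:00 (invert busy blocks within the working day).
Omar free: 08:30-11:30, 14:30-17:00.
Freya free: 09:00-12:30, 13:30-16:00.
Hamid ∩ Omar: 08:30-11:30, 14:30-16:00.
Hamid ∩ Omar ∩ Freya: 09:00-11:30, 14:30-16:00.

09:00-11:30, 14:30-16:00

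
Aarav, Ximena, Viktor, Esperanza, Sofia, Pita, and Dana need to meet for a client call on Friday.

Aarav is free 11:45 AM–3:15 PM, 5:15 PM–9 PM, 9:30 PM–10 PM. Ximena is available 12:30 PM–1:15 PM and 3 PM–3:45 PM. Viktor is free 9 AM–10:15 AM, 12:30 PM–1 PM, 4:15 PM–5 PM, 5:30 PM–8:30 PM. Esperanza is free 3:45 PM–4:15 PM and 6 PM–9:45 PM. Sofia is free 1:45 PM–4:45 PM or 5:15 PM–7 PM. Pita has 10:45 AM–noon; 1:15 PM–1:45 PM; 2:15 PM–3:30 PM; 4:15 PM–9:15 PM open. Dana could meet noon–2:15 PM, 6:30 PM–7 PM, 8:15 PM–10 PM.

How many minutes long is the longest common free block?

0

Aarav ∩ Ximena: 12:30-13:15, 15:00-15:15.
Aarav ∩ Ximena ∩ Viktor: 12:30-13:00.
Aarav ∩ Ximena ∩ Viktor ∩ Esperanza: ∅.
Aarav ∩ Ximena ∩ Viktor ∩ Esperanza ∩ Sofia: ∅.
Aarav ∩ Ximena ∩ Viktor ∩ Esperanza ∩ Sofia ∩ Pita: ∅.
Aarav ∩ Ximena ∩ Viktor ∩ Esperanza ∩ Sofia ∩ Pita ∩ Dana: ∅.
There is no time when everyone is free.
No common window exists, so the longest block is 0 minutes.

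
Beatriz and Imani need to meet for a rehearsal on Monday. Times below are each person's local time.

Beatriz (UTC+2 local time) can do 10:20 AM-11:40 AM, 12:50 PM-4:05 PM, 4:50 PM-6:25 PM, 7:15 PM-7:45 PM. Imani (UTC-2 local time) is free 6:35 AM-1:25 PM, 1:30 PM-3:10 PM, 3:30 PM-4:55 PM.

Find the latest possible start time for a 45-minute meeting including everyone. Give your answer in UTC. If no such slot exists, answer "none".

15:40

Beatriz in UTC: 08:20-09:40, 10:50-14:05, 14:50-16:25, 17:15-17:45 (subtract 2h to convert from UTC+2).
Imani in UTC: 08:35-15:25, 15:30-17:10, 17:30-18:55 (add 2h to convert from UTC-2).
Beatriz ∩ Imani: 08:35-09:40, 10:50-14:05, 14:50-15:25, 15:30-16:25, 17:30-17:45.
The last common window of at least 45 minutes is 15:30-16:25; a 45-minute meeting can start as late as 15:40 and still end by 16:25.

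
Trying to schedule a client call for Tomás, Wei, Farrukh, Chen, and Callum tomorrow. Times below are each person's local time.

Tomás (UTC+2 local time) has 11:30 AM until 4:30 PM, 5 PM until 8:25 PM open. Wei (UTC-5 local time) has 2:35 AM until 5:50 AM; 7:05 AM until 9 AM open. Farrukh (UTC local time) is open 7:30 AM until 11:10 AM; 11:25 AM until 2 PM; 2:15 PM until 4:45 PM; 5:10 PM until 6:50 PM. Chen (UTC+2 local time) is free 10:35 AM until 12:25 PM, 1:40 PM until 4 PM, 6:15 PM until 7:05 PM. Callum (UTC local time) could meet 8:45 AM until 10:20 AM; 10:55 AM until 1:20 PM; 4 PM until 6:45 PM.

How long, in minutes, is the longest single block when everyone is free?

Tomás in UTC: 09:30-14:30, 15:00-18:25 (subtract 2h to convert from UTC+2).
Wei in UTC: 07:35-10:50, 12:05-14:00 (add 5h to convert from UTC-5).
Farrukh in UTC: 07:30-11:10, 11:25-14:00, 14:15-16:45, 17:10-18:50.
Chen in UTC: 08:35-10:25, 11:40-14:00, 16:15-17:05 (subtract 2h to convert from UTC+2).
Callum in UTC: 08:45-10:20, 10:55-13:20, 16:00-18:45.
Tomás ∩ Wei: 09:30-10:50, 12:05-14:00.
Tomás ∩ Wei ∩ Farrukh: 09:30-10:50, 12:05-14:00.
Tomás ∩ Wei ∩ Farrukh ∩ Chen: 09:30-10:25, 12:05-14:00.
Tomás ∩ Wei ∩ Farrukh ∩ Chen ∩ Callum: 09:30-10:20, 12:05-13:20.
The longest is 12:05-13:20 at 75 minutes.

75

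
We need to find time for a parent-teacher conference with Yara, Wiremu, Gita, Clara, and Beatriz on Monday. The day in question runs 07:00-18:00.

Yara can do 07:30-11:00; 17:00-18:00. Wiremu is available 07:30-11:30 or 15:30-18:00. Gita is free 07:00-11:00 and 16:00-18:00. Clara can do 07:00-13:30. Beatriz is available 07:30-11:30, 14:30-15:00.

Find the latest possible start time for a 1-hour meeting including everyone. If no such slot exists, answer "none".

Yara ∩ Wiremu: 07:30-11:00, 17:00-18:00.
Yara ∩ Wiremu ∩ Gita: 07:30-11:00, 17:00-18:00.
Yara ∩ Wiremu ∩ Gita ∩ Clara: 07:30-11:00.
Yara ∩ Wiremu ∩ Gita ∩ Clara ∩ Beatriz: 07:30-11:00.
So the common availability across everyone is 07:30-11:00.
The last common window of at least 60 minutes is 07:30-11:00; a 60-minute meeting can start as late as 10:00 and still end by 11:00.

10:00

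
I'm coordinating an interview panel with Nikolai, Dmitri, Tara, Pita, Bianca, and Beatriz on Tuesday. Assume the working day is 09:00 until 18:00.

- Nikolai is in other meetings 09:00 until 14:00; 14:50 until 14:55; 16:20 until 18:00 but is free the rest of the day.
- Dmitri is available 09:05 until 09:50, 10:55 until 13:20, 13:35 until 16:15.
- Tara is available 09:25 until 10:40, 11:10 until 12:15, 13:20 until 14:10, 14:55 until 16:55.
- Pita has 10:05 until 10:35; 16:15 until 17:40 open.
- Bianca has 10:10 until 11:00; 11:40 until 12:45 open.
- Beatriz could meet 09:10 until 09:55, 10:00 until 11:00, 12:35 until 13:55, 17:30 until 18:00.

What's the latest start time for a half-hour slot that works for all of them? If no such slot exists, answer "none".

none

Nikolai free: 14:00-14:50, 14:55-16:20 (invert busy blocks within the working day).
Dmitri free: 09:05-09:50, 10:55-13:20, 13:35-16:15.
Tara free: 09:25-10:40, 11:10-12:15, 13:20-14:10, 14:55-16:55.
Pita free: 10:05-10:35, 16:15-17:40.
Bianca free: 10:10-11:00, 11:40-12:45.
Beatriz free: 09:10-09:55, 10:00-11:00, 12:35-13:55, 17:30-18:00.
Nikolai ∩ Dmitri: 14:00-14:50, 14:55-16:15.
Nikolai ∩ Dmitri ∩ Tara: 14:00-14:10, 14:55-16:15.
Nikolai ∩ Dmitri ∩ Tara ∩ Pita: ∅.
Nikolai ∩ Dmitri ∩ Tara ∩ Pita ∩ Bianca: ∅.
Nikolai ∩ Dmitri ∩ Tara ∩ Pita ∩ Bianca ∩ Beatriz: ∅.
There is no time when everyone is free.
No common window is at least 30 minutes long.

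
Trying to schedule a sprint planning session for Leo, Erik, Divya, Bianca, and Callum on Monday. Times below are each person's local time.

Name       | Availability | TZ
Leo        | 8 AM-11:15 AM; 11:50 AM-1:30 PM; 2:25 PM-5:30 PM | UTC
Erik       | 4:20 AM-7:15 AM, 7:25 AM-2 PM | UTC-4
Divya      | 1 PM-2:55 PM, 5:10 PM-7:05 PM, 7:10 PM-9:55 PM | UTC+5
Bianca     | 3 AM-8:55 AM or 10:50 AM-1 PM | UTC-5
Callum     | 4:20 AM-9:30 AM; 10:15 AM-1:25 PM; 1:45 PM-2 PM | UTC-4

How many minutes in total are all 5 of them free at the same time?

Leo in UTC: 08:00-11:15, 11:50-13:30, 14:25-17:30.
Erik in UTC: 08:20-11:15, 11:25-18:00 (add 4h to convert from UTC-4).
Divya in UTC: 08:00-09:55, 12:10-14:05, 14:10-16:55 (subtract 5h to convert from UTC+5).
Bianca in UTC: 08:00-13:55, 15:50-18:00 (add 5h to convert from UTC-5).
Callum in UTC: 08:20-13:30, 14:15-17:25, 17:45-18:00 (add 4h to convert from UTC-4).
Leo ∩ Erik: 08:20-11:15, 11:50-13:30, 14:25-17:30.
Leo ∩ Erik ∩ Divya: 08:20-09:55, 12:10-13:30, 14:25-16:55.
Leo ∩ Erik ∩ Divya ∩ Bianca: 08:20-09:55, 12:10-13:30, 15:50-16:55.
Leo ∩ Erik ∩ Divya ∩ Bianca ∩ Callum: 08:20-09:55, 12:10-13:30, 15:50-16:55.
So the common availability across everyone is 08:20-09:55, 12:10-13:30, 15:50-16:55.
Summing the common windows: 95 + 80 + 65 = 240 minutes.

240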